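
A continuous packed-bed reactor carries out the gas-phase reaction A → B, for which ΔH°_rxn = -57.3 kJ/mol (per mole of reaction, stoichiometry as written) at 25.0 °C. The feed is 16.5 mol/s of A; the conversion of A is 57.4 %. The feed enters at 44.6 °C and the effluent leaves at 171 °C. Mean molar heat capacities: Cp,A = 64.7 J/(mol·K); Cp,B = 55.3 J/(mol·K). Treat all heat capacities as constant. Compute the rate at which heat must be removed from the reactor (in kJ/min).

Q_out = 25200 kJ/min

Extent of reaction ξ = 0.574 × 16.5 = 9.471 mol/s
Reaction term: ξ·ΔH°_rxn = 9.471 × -57.3 = -542.69 kJ/s
Sensible, feed 44.6→25 °C: -20.924 kJ/s
Outlet flows (mol/s): A 7.029, B 9.471
Sensible, products 25→171 °C: 142.86 kJ/s
Q = ΔH = -420.75 kJ/s = -420.75 kW
Heat removed = 25245 kJ/min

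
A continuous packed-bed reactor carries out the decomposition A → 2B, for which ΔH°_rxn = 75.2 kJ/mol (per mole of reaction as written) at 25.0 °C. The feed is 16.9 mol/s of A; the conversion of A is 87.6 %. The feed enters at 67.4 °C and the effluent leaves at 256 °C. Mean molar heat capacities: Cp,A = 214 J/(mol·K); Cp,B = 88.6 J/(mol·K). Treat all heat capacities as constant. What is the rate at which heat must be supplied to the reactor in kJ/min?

Extent of reaction ξ = 0.876 × 16.9 = 14.804 mol/s
Reaction term: ξ·ΔH°_rxn = 14.804 × 75.2 = 1113.3 kJ/s
Sensible, feed 67.4→25 °C: -153.34 kJ/s
Outlet flows (mol/s): A 2.0956, B 29.609
Sensible, products 25→256 °C: 709.59 kJ/s
Q = ΔH = 1669.5 kJ/s = 1669.5 kW
Heat supplied = 100170 kJ/min

Q_in = 100000 kJ/min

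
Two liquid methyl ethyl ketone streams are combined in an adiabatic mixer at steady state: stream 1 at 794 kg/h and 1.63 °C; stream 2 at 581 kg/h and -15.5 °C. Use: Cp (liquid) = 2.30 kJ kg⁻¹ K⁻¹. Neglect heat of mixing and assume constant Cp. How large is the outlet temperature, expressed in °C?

T_out = -5.61 °C

Energy balance with Q = 0: Σ ṁᵢCp,ᵢ(T_out − Tᵢ) = 0
Σ ṁᵢCp,ᵢTᵢ = 794×2.30×1.63 + 581×2.30×-15.5 = -17736
Σ ṁᵢCp,ᵢ = 794×2.30 + 581×2.30 = 3162.5
T_out = -17736 / 3162.5 = -5.6082 °C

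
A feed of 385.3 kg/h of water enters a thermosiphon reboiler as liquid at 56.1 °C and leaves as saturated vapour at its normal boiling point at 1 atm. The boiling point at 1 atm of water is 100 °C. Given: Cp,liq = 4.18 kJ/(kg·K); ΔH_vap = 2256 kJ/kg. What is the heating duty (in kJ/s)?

Q = 261 kJ/s

liquid 56.1→100 °C: 183.5 kJ/kg
vaporisation at 100 °C: 2256 kJ/kg
Δh = 183.5 + 2256 = 2439.5 kJ/kg
Q = ṁ·Δh = 385.3 kg/h × 2439.5 kJ/kg = 939940 kJ/h
|Q| = 261.09 kW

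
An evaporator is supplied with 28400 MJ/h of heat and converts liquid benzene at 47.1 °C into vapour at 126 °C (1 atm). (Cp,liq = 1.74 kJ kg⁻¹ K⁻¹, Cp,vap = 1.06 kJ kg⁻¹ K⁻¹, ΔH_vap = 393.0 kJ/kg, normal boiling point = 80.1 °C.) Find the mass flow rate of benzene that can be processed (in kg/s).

ṁ = 15.8 kg/s

Δh = 1.74×(80.1−47.1) + 393.0 + 1.06×(126−80.1) = 499.07 kJ/kg
Q = 28400 MJ/h = 7888.9 kJ/s = 7888.9 kJ/s
ṁ = Q/Δh = 7888.9 / 499.07 = 15.807 kg/s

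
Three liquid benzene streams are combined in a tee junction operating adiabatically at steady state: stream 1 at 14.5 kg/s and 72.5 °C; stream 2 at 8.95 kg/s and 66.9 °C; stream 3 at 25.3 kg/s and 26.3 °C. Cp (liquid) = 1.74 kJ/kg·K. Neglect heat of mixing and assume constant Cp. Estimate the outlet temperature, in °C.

No heat crosses the boundary, so H_out = H_in.
Σ ṁᵢCp,ᵢTᵢ = 14.5×1.74×72.5 + 8.95×1.74×66.9 + 25.3×1.74×26.3 = 4028.8
Σ ṁᵢCp,ᵢ = 14.5×1.74 + 8.95×1.74 + 25.3×1.74 = 84.825
T_out = 4028.8 / 84.825 = 47.495 °C

T_out = 47.5 °C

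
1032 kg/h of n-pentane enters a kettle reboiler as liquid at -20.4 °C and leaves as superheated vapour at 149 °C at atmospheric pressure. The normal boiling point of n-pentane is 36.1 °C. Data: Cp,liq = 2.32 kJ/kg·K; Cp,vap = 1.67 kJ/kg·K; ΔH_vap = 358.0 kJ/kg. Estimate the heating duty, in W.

liquid -20.4→36.1 °C: 131.08 kJ/kg
vaporisation at 36.1 °C: 358 kJ/kg
vapour 36.1→149 °C: 188.54 kJ/kg
Δh = 131.08 + 358 + 188.54 = 677.62 kJ/kg
Q = ṁ·Δh = 1032 kg/h × 677.62 kJ/kg = 699310 kJ/h
|Q| = 194.25 kW = 194250 W

Q = 194000 W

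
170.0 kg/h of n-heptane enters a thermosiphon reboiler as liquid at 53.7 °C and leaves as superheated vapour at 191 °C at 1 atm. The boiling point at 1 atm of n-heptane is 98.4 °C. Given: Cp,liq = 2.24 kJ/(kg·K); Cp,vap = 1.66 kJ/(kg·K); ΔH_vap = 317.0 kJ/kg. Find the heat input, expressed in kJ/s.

liquid 53.7→98.4 °C: 100.13 kJ/kg
vaporisation at 98.4 °C: 317 kJ/kg
vapour 98.4→191 °C: 153.72 kJ/kg
Δh = 100.13 + 317 + 153.72 = 570.84 kJ/kg
Q = ṁ·Δh = 170.0 kg/h × 570.84 kJ/kg = 97043 kJ/h
|Q| = 26.957 kW

Q = 27.0 kJ/s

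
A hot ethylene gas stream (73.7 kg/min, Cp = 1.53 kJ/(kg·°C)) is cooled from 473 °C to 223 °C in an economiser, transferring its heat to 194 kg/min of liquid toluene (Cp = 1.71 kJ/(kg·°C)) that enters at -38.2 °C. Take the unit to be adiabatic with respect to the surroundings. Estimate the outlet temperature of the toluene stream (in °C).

Heat released by hot stream: Q = 73.7 × 1.53 × (473 − 223) = 28190 kJ/min
Energy balance on cold side (adiabatic exchanger): Q = ṁ_c·Cp_c·(T_c,out − T_c,in)
T_c,out = -38.2 + 28190/(194 × 1.71) = 46.777 °C

T_c,out = 46.8 °C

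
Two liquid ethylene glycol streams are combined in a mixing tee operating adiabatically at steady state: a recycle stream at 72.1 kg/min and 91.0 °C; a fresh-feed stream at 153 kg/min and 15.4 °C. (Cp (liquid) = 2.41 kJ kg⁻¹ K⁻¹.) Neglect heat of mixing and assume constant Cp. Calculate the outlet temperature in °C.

No heat crosses the boundary, so H_out = H_in.
Σ ṁᵢCp,ᵢTᵢ = 72.1×2.41×91.0 + 153×2.41×15.4 = 21491
Σ ṁᵢCp,ᵢ = 72.1×2.41 + 153×2.41 = 542.49
T_out = 21491 / 542.49 = 39.615 °C

T_out = 39.6 °C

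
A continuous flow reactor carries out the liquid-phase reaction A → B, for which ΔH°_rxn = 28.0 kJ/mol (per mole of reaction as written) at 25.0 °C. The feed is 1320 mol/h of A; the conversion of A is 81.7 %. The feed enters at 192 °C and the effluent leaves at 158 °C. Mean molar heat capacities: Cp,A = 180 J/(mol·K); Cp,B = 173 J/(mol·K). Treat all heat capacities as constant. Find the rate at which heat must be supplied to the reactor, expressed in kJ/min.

Q_in = 352 kJ/min

Extent of reaction ξ = 0.817 × 1320 = 1078.4 mol/h
Reaction term: ξ·ΔH°_rxn = 1078.4 × 28.0 = 30196 kJ/h
Sensible, feed 192→25 °C: -39679 kJ/h
Outlet flows (mol/h): A 241.56, B 1078.4
Sensible, products 25→158 °C: 30597 kJ/h
Q = ΔH = 21114 kJ/h = 5.865 kW
Heat supplied = 351.9 kJ/min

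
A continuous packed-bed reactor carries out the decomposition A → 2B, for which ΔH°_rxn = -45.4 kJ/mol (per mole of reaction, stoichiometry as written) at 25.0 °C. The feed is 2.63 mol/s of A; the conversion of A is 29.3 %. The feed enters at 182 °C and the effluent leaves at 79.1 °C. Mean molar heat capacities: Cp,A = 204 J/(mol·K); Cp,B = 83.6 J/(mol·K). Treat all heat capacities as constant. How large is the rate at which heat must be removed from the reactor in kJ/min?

Q_out = 5500 kJ/min

Extent of reaction ξ = 0.293 × 2.63 = 0.77059 mol/s
Reaction term: ξ·ΔH°_rxn = 0.77059 × -45.4 = -34.985 kJ/s
Sensible, feed 182→25 °C: -84.234 kJ/s
Outlet flows (mol/s): A 1.8594, B 1.5412
Sensible, products 25→79.1 °C: 27.492 kJ/s
Q = ΔH = -91.727 kJ/s = -91.727 kW
Heat removed = 5503.6 kJ/min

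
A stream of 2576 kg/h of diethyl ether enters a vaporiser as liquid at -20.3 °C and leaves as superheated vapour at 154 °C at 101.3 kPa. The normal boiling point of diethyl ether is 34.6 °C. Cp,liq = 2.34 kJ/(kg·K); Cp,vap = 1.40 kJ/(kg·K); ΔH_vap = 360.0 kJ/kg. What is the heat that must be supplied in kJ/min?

liquid -20.3→34.6 °C: 128.47 kJ/kg
vaporisation at 34.6 °C: 360 kJ/kg
vapour 34.6→154 °C: 167.16 kJ/kg
Δh = 128.47 + 360 + 167.16 = 655.63 kJ/kg
Q = ṁ·Δh = 2576 kg/h × 655.63 kJ/kg = 1.6889e+06 kJ/h
|Q| = 469.14 kW = 28148 kJ/min

Q = 28100 kJ/min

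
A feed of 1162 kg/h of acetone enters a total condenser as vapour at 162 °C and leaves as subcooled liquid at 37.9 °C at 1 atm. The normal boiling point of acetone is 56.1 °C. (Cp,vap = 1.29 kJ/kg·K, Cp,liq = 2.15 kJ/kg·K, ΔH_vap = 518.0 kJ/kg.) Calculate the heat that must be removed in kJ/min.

Q_c = 13400 kJ/min

vapour 162→56.1 °C: -136.61 kJ/kg
condensation at 56.1 °C: -518 kJ/kg
liquid 56.1→37.9 °C: -39.13 kJ/kg
Δh = -136.61 + -518 + -39.13 = -693.74 kJ/kg
Q = ṁ·Δh = 1162 kg/h × -693.74 kJ/kg = -806130 kJ/h
|Q| = 223.92 kW = 13435 kJ/min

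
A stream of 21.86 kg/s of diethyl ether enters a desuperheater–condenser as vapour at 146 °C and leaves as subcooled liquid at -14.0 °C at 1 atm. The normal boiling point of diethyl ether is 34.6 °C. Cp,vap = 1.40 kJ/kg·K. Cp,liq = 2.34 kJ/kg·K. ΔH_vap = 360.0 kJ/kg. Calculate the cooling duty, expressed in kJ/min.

Q_c = 826000 kJ/min

vapour 146→34.6 °C: -155.96 kJ/kg
condensation at 34.6 °C: -360 kJ/kg
liquid 34.6→-14.0 °C: -113.72 kJ/kg
Δh = -155.96 + -360 + -113.72 = -629.68 kJ/kg
Q = ṁ·Δh = 21.86 kg/s × -629.68 kJ/kg = -13765 kJ/s
|Q| = 13765 kW = 825890 kJ/min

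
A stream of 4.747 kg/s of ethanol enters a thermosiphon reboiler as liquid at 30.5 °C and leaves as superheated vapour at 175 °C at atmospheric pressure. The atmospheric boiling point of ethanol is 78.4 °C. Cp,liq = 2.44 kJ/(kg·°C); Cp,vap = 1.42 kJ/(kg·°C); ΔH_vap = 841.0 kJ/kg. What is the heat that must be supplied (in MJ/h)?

liquid 30.5→78.4 °C: 116.88 kJ/kg
vaporisation at 78.4 °C: 841 kJ/kg
vapour 78.4→175 °C: 137.17 kJ/kg
Δh = 116.88 + 841 + 137.17 = 1095 kJ/kg
Q = ṁ·Δh = 4.747 kg/s × 1095 kJ/kg = 5198.2 kJ/s
|Q| = 5198.2 kW = 18713 MJ/h

Q = 18700 MJ/h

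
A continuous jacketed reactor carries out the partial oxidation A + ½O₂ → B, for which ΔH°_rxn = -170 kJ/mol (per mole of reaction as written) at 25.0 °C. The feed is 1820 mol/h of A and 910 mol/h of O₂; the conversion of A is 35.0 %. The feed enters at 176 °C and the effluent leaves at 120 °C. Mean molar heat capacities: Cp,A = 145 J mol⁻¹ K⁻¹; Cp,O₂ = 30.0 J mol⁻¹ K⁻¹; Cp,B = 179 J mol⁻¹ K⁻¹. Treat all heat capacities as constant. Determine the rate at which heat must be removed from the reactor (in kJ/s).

Q_out = 34.3 kJ/s

Extent of reaction ξ = 0.350 × 1820 = 637 mol/h
Reaction term: ξ·ΔH°_rxn = 637 × -170 = -108290 kJ/h
Sensible, feed 176→25 °C: -43971 kJ/h
Outlet flows (mol/h): A 1183, O₂ 591.5, B 637
Sensible, products 25→120 °C: 28814 kJ/h
Q = ΔH = -123450 kJ/h = -34.291 kW
Heat removed = 34.291 kJ/s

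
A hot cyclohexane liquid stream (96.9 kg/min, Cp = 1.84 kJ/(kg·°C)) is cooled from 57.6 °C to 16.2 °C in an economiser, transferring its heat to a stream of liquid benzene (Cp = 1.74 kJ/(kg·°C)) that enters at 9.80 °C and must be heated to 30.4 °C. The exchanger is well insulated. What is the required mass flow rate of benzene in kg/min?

ṁ_c = 206 kg/min

Heat released by hot stream: Q = 96.9 × 1.84 × (57.6 − 16.2) = 7381.5 kJ/min
Energy balance on cold side (adiabatic exchanger): Q = ṁ_c·Cp_c·(T_c,out − T_c,in)
ṁ_c = 7381.5 / [1.74 × (30.4 − 9.80)] = 205.93 kg/min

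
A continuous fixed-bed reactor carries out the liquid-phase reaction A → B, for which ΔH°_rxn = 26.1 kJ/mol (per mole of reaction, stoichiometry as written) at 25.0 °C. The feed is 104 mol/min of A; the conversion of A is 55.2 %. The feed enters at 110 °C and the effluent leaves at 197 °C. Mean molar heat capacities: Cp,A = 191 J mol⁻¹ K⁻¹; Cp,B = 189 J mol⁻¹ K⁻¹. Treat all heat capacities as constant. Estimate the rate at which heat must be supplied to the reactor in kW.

Q_in = 53.4 kW

Extent of reaction ξ = 0.552 × 104 = 57.408 mol/min
Reaction term: ξ·ΔH°_rxn = 57.408 × 26.1 = 1498.3 kJ/min
Sensible, feed 110→25 °C: -1688.4 kJ/min
Outlet flows (mol/min): A 46.592, B 57.408
Sensible, products 25→197 °C: 3396.9 kJ/min
Q = ΔH = 3206.8 kJ/min = 53.446 kW
Heat supplied = 53.446 kW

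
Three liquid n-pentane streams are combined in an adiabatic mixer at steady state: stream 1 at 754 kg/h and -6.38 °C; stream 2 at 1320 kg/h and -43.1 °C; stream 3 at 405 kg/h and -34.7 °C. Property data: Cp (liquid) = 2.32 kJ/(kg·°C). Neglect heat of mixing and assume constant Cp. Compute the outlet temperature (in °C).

No heat crosses the boundary, so H_out = H_in.
Σ ṁᵢCp,ᵢTᵢ = 754×2.32×-6.38 + 1320×2.32×-43.1 + 405×2.32×-34.7 = -175750
Σ ṁᵢCp,ᵢ = 754×2.32 + 1320×2.32 + 405×2.32 = 5751.3
T_out = -175750 / 5751.3 = -30.559 °C

T_out = -30.6 °C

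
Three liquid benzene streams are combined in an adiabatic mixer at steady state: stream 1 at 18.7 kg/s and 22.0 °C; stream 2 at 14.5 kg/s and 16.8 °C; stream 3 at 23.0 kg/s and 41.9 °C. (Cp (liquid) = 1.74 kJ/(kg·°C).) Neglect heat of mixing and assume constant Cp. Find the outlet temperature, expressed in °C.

T_out = 28.8 °C

Energy balance with Q = 0: Σ ṁᵢCp,ᵢ(T_out − Tᵢ) = 0
Σ ṁᵢCp,ᵢTᵢ = 18.7×1.74×22.0 + 14.5×1.74×16.8 + 23.0×1.74×41.9 = 2816.5
Σ ṁᵢCp,ᵢ = 18.7×1.74 + 14.5×1.74 + 23.0×1.74 = 97.788
T_out = 2816.5 / 97.788 = 28.802 °C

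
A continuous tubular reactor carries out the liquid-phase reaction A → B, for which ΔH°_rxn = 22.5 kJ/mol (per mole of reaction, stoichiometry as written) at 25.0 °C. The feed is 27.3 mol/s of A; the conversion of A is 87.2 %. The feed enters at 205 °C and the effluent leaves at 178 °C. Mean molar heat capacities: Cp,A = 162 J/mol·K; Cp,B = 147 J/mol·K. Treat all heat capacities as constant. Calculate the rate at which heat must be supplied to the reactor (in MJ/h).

Q_in = 1300 MJ/h

Extent of reaction ξ = 0.872 × 27.3 = 23.806 mol/s
Reaction term: ξ·ΔH°_rxn = 23.806 × 22.5 = 535.63 kJ/s
Sensible, feed 205→25 °C: -796.07 kJ/s
Outlet flows (mol/s): A 3.4944, B 23.806
Sensible, products 25→178 °C: 622.02 kJ/s
Q = ΔH = 361.58 kJ/s = 361.58 kW
Heat supplied = 1301.7 MJ/h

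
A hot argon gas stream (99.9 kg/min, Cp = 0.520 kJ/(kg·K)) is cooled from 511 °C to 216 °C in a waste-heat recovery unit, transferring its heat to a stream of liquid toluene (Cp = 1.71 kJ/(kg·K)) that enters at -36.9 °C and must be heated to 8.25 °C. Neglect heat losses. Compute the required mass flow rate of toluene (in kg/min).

Heat released by hot stream: Q = 99.9 × 0.520 × (511 − 216) = 15325 kJ/min
Energy balance on cold side (adiabatic exchanger): Q = ṁ_c·Cp_c·(T_c,out − T_c,in)
ṁ_c = 15325 / [1.71 × (8.25 − -36.9)] = 198.49 kg/min

ṁ_c = 198 kg/min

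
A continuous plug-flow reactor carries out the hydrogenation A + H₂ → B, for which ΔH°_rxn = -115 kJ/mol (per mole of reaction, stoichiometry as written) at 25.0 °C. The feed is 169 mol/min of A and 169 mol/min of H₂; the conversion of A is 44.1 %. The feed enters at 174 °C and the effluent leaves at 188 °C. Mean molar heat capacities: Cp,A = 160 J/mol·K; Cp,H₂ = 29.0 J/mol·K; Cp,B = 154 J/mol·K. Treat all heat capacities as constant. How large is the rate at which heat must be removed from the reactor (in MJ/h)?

Extent of reaction ξ = 0.441 × 169 = 74.529 mol/min
Reaction term: ξ·ΔH°_rxn = 74.529 × -115 = -8570.8 kJ/min
Sensible, feed 174→25 °C: -4759.2 kJ/min
Outlet flows (mol/min): A 94.471, H₂ 94.471, B 74.529
Sensible, products 25→188 °C: 4781.2 kJ/min
Q = ΔH = -8548.8 kJ/min = -142.48 kW
Heat removed = 512.93 MJ/h

Q_out = 513 MJ/h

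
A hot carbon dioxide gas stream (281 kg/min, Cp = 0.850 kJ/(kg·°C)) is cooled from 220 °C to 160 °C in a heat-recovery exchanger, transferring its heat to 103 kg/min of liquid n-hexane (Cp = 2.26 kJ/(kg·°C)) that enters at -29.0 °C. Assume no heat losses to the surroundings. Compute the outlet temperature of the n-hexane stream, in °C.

Heat released by hot stream: Q = 281 × 0.850 × (220 − 160) = 14331 kJ/min
Energy balance on cold side (adiabatic exchanger): Q = ṁ_c·Cp_c·(T_c,out − T_c,in)
T_c,out = -29.0 + 14331/(103 × 2.26) = 32.565 °C

T_c,out = 32.6 °C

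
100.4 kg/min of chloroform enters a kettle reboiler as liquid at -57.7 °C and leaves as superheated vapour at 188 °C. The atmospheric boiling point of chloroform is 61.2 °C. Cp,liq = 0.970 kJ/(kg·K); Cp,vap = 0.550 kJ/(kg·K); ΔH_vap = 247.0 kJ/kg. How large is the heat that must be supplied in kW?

liquid -57.7→61.2 °C: 115.33 kJ/kg
vaporisation at 61.2 °C: 247 kJ/kg
vapour 61.2→188 °C: 69.74 kJ/kg
Δh = 115.33 + 247 + 69.74 = 432.07 kJ/kg
Q = ṁ·Δh = 100.4 kg/min × 432.07 kJ/kg = 43380 kJ/min
|Q| = 723 kW

Q = 723 kW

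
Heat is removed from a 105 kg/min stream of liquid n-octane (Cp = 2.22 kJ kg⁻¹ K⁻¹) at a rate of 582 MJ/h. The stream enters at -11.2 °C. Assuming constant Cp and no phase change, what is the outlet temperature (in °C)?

T_out = -52.8 °C

Q = 582 MJ/h = 9700 kJ/min
ΔT = Q/(ṁ·Cp) = 9700/(105×2.22) = 41.613 K
T_out = -11.2 − 41.613 = -52.813 °C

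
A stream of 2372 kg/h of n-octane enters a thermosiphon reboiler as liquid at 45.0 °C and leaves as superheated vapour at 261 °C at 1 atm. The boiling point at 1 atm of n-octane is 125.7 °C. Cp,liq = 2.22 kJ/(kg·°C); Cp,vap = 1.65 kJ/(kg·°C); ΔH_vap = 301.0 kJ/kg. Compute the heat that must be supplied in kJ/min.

liquid 45.0→125.7 °C: 179.15 kJ/kg
vaporisation at 125.7 °C: 301 kJ/kg
vapour 125.7→261 °C: 223.25 kJ/kg
Δh = 179.15 + 301 + 223.25 = 703.4 kJ/kg
Q = ṁ·Δh = 2372 kg/h × 703.4 kJ/kg = 1.6685e+06 kJ/h
|Q| = 463.46 kW = 27808 kJ/min

Q = 27800 kJ/min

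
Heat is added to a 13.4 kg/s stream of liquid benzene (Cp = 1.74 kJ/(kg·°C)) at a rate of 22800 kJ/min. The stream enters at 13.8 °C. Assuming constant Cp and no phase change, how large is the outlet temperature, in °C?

T_out = 30.1 °C

Q = 22800 kJ/min = 380 kJ/s
ΔT = Q/(ṁ·Cp) = 380/(13.4×1.74) = 16.298 K
T_out = 13.8 + 16.298 = 30.098 °C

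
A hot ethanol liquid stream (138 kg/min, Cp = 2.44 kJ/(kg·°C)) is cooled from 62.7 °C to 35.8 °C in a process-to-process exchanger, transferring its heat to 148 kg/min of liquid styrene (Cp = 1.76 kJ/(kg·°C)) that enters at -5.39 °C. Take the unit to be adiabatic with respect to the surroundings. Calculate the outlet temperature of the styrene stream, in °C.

T_c,out = 29.4 °C

Heat released by hot stream: Q = 138 × 2.44 × (62.7 − 35.8) = 9057.8 kJ/min
Energy balance on cold side (adiabatic exchanger): Q = ṁ_c·Cp_c·(T_c,out − T_c,in)
T_c,out = -5.39 + 9057.8/(148 × 1.76) = 29.383 °C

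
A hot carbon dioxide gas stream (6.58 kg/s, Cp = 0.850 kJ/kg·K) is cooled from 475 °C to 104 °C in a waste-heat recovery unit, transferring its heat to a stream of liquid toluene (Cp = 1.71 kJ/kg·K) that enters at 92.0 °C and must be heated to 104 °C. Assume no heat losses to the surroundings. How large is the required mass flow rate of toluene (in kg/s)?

Heat released by hot stream: Q = 6.58 × 0.850 × (475 − 104) = 2075 kJ/s
Energy balance on cold side (adiabatic exchanger): Q = ṁ_c·Cp_c·(T_c,out − T_c,in)
ṁ_c = 2075 / [1.71 × (104 − 92.0)] = 101.12 kg/s

ṁ_c = 101 kg/s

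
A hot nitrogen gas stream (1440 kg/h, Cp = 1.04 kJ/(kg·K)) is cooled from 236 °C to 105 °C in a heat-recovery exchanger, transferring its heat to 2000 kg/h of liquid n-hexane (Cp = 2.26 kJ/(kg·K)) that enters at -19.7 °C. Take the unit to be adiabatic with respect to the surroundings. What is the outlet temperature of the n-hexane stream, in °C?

T_c,out = 23.7 °C

Heat released by hot stream: Q = 1440 × 1.04 × (236 − 105) = 196190 kJ/h
Energy balance on cold side (adiabatic exchanger): Q = ṁ_c·Cp_c·(T_c,out − T_c,in)
T_c,out = -19.7 + 196190/(2000 × 2.26) = 23.704 °C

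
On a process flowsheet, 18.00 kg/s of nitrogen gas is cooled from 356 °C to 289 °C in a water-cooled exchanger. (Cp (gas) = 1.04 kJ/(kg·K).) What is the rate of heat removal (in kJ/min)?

Q = ṁ·Cp·ΔT = 18.00 × 1.04 × (289 − 356) = -1254.2 kJ/s
Cooling duty = 75254 kJ/min

Q_c = 75300 kJ/min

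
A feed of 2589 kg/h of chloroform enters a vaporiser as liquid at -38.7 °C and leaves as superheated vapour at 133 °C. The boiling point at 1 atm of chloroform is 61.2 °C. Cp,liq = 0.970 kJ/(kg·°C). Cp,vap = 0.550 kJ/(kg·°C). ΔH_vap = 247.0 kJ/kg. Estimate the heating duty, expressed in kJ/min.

liquid -38.7→61.2 °C: 96.903 kJ/kg
vaporisation at 61.2 °C: 247 kJ/kg
vapour 61.2→133 °C: 39.49 kJ/kg
Δh = 96.903 + 247 + 39.49 = 383.39 kJ/kg
Q = ṁ·Δh = 2589 kg/h × 383.39 kJ/kg = 992600 kJ/h
|Q| = 275.72 kW = 16543 kJ/min

Q = 16500 kJ/min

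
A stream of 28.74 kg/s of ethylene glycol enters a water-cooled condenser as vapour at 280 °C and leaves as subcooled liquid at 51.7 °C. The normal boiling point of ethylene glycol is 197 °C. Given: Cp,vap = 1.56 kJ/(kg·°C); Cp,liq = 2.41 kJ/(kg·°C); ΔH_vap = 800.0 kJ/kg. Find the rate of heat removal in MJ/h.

vapour 280→197 °C: -129.48 kJ/kg
condensation at 197 °C: -800 kJ/kg
liquid 197→51.7 °C: -350.17 kJ/kg
Δh = -129.48 + -800 + -350.17 = -1279.7 kJ/kg
Q = ṁ·Δh = 28.74 kg/s × -1279.7 kJ/kg = -36777 kJ/s
|Q| = 36777 kW = 132400 MJ/h

Q_c = 132000 MJ/h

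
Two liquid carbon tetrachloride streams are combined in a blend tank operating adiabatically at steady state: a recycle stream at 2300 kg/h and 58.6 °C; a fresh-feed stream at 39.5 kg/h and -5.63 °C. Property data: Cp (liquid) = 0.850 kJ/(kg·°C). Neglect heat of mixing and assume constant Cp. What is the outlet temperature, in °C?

T_out = 57.5 °C

Adiabatic, steady state ⇒ Σ ṁᵢCp,ᵢ(T_out − Tᵢ) = 0
Σ ṁᵢCp,ᵢTᵢ = 2300×0.850×58.6 + 39.5×0.850×-5.63 = 114370
Σ ṁᵢCp,ᵢ = 2300×0.850 + 39.5×0.850 = 1988.6
T_out = 114370 / 1988.6 = 57.516 °C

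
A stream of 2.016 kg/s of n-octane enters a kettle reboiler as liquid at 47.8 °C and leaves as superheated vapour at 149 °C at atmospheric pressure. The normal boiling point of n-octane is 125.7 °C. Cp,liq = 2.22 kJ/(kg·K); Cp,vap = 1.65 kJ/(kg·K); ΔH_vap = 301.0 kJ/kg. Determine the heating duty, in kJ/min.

liquid 47.8→125.7 °C: 172.94 kJ/kg
vaporisation at 125.7 °C: 301 kJ/kg
vapour 125.7→149 °C: 38.445 kJ/kg
Δh = 172.94 + 301 + 38.445 = 512.38 kJ/kg
Q = ṁ·Δh = 2.016 kg/s × 512.38 kJ/kg = 1033 kJ/s
|Q| = 1033 kW = 61978 kJ/min

Q = 62000 kJ/min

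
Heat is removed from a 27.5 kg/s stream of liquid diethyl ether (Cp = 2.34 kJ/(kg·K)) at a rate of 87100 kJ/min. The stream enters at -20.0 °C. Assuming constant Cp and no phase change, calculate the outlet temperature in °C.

Q = 87100 kJ/min = 1451.7 kJ/s
ΔT = Q/(ṁ·Cp) = 1451.7/(27.5×2.34) = 22.559 K
T_out = -20.0 − 22.559 = -42.559 °C

T_out = -42.6 °C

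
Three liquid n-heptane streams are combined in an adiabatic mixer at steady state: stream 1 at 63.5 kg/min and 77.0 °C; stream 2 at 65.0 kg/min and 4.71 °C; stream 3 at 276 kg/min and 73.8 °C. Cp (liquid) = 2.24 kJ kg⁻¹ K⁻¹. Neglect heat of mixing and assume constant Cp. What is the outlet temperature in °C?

Energy balance with Q = 0: Σ ṁᵢCp,ᵢ(T_out − Tᵢ) = 0
Σ ṁᵢCp,ᵢTᵢ = 63.5×2.24×77.0 + 65.0×2.24×4.71 + 276×2.24×73.8 = 57264
Σ ṁᵢCp,ᵢ = 63.5×2.24 + 65.0×2.24 + 276×2.24 = 906.08
T_out = 57264 / 906.08 = 63.2 °C

T_out = 63.2 °C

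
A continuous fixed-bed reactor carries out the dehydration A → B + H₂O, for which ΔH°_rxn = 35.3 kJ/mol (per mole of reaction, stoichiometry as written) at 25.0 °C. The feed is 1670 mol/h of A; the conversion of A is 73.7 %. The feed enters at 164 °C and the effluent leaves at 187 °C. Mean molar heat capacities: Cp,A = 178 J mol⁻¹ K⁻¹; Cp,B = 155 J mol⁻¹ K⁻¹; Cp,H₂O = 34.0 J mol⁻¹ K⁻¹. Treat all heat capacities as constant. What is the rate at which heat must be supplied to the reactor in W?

Q_in = 14600 W

Extent of reaction ξ = 0.737 × 1670 = 1230.8 mol/h
Reaction term: ξ·ΔH°_rxn = 1230.8 × 35.3 = 43447 kJ/h
Sensible, feed 164→25 °C: -41319 kJ/h
Outlet flows (mol/h): A 439.21, B 1230.8, H₂O 1230.8
Sensible, products 25→187 °C: 50349 kJ/h
Q = ΔH = 52477 kJ/h = 14.577 kW
Heat supplied = 14577 W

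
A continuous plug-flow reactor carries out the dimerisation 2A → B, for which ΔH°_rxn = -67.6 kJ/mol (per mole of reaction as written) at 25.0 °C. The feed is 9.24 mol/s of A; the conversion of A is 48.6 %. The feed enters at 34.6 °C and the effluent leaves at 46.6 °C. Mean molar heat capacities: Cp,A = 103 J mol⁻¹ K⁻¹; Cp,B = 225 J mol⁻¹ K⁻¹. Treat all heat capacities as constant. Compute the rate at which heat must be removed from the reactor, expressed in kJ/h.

Extent of reaction ξ = 0.486 × 9.24 / 2 = 2.2453 mol/s
Reaction term: ξ·ΔH°_rxn = 2.2453 × -67.6 = -151.78 kJ/s
Sensible, feed 34.6→25 °C: -9.1365 kJ/s
Outlet flows (mol/s): A 4.7494, B 2.2453
Sensible, products 25→46.6 °C: 21.479 kJ/s
Q = ΔH = -139.44 kJ/s = -139.44 kW
Heat removed = 501990 kJ/h

Q_out = 502000 kJ/h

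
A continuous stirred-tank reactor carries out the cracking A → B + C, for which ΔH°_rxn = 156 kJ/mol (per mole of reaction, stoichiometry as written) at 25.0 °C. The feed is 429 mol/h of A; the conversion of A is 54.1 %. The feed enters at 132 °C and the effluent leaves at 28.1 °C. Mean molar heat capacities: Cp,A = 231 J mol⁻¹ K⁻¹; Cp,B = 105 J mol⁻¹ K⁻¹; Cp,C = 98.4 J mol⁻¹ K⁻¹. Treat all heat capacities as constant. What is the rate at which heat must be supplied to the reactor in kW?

Extent of reaction ξ = 0.541 × 429 = 232.09 mol/h
Reaction term: ξ·ΔH°_rxn = 232.09 × 156 = 36206 kJ/h
Sensible, feed 132→25 °C: -10604 kJ/h
Outlet flows (mol/h): A 196.91, B 232.09, C 232.09
Sensible, products 25→28.1 °C: 287.35 kJ/h
Q = ΔH = 25890 kJ/h = 7.1916 kW
Heat supplied = 7.1916 kW

Q_in = 7.19 kW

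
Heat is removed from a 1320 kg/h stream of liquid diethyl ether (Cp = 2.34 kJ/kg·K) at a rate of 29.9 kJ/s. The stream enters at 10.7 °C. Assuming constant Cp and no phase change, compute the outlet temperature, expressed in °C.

T_out = -24.1 °C

Q = 29.9 kJ/s = 107640 kJ/h
ΔT = Q/(ṁ·Cp) = 107640/(1320×2.34) = 34.848 K
T_out = 10.7 − 34.848 = -24.148 °C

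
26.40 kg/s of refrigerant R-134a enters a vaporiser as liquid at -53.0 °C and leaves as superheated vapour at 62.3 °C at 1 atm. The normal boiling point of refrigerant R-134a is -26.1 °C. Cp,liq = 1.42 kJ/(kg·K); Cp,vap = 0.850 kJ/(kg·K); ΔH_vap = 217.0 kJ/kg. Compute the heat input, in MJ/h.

Q = 31400 MJ/h

liquid -53.0→-26.1 °C: 38.198 kJ/kg
vaporisation at -26.1 °C: 217 kJ/kg
vapour -26.1→62.3 °C: 75.14 kJ/kg
Δh = 38.198 + 217 + 75.14 = 330.34 kJ/kg
Q = ṁ·Δh = 26.40 kg/s × 330.34 kJ/kg = 8720.9 kJ/s
|Q| = 8720.9 kW = 31395 MJ/h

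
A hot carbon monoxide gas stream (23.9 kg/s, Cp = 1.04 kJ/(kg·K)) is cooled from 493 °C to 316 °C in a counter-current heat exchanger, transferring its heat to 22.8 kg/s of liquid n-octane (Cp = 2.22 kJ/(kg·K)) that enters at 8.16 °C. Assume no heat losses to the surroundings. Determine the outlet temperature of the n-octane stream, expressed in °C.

Heat released by hot stream: Q = 23.9 × 1.04 × (493 − 316) = 4399.5 kJ/s
Energy balance on cold side (adiabatic exchanger): Q = ṁ_c·Cp_c·(T_c,out − T_c,in)
T_c,out = 8.16 + 4399.5/(22.8 × 2.22) = 95.079 °C

T_c,out = 95.1 °C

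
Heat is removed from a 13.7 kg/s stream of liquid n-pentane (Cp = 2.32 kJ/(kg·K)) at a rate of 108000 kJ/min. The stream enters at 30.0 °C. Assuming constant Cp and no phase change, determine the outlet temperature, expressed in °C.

Q = 108000 kJ/min = 1800 kJ/s
ΔT = Q/(ṁ·Cp) = 1800/(13.7×2.32) = 56.632 K
T_out = 30.0 − 56.632 = -26.632 °C

T_out = -26.6 °C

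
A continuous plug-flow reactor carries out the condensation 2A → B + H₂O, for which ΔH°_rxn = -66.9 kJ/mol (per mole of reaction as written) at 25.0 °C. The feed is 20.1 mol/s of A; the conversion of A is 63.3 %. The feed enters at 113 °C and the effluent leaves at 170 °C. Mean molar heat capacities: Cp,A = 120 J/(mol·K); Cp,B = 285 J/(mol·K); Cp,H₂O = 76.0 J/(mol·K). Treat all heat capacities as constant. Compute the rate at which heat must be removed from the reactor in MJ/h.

Q_out = 635 MJ/h

Extent of reaction ξ = 0.633 × 20.1 / 2 = 6.3617 mol/s
Reaction term: ξ·ΔH°_rxn = 6.3617 × -66.9 = -425.59 kJ/s
Sensible, feed 113→25 °C: -212.26 kJ/s
Outlet flows (mol/s): A 7.3767, B 6.3617, H₂O 6.3617
Sensible, products 25→170 °C: 461.36 kJ/s
Q = ΔH = -176.5 kJ/s = -176.5 kW
Heat removed = 635.38 MJ/h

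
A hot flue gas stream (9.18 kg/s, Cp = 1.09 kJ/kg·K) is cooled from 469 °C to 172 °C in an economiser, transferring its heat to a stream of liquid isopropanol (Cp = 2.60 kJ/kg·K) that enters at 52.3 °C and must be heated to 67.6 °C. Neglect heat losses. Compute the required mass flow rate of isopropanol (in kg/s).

ṁ_c = 74.7 kg/s

Heat released by hot stream: Q = 9.18 × 1.09 × (469 − 172) = 2971.8 kJ/s
Energy balance on cold side (adiabatic exchanger): Q = ṁ_c·Cp_c·(T_c,out − T_c,in)
ṁ_c = 2971.8 / [2.60 × (67.6 − 52.3)] = 74.707 kg/s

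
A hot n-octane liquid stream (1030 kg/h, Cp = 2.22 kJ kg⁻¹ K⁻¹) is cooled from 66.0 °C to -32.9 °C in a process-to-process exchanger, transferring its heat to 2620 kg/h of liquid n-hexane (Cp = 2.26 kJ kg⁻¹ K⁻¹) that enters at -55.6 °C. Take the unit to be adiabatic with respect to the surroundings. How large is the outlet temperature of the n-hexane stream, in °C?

T_c,out = -17.4 °C

Heat released by hot stream: Q = 1030 × 2.22 × (66.0 − -32.9) = 226140 kJ/h
Energy balance on cold side (adiabatic exchanger): Q = ṁ_c·Cp_c·(T_c,out − T_c,in)
T_c,out = -55.6 + 226140/(2620 × 2.26) = -17.408 °C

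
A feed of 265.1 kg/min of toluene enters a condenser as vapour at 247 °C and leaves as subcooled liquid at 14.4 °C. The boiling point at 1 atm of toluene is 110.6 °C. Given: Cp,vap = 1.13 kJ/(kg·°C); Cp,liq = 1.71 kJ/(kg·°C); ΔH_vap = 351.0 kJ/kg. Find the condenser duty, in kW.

Q_c = 2960 kW

vapour 247→110.6 °C: -154.13 kJ/kg
condensation at 110.6 °C: -351 kJ/kg
liquid 110.6→14.4 °C: -164.5 kJ/kg
Δh = -154.13 + -351 + -164.5 = -669.63 kJ/kg
Q = ṁ·Δh = 265.1 kg/min × -669.63 kJ/kg = -177520 kJ/min
|Q| = 2958.7 kW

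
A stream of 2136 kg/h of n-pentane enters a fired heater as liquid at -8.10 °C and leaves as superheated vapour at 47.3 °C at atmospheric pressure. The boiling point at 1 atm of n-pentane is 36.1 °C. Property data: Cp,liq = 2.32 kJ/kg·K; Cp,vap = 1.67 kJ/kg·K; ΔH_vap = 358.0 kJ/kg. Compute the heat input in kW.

liquid -8.10→36.1 °C: 102.54 kJ/kg
vaporisation at 36.1 °C: 358 kJ/kg
vapour 36.1→47.3 °C: 18.704 kJ/kg
Δh = 102.54 + 358 + 18.704 = 479.25 kJ/kg
Q = ṁ·Δh = 2136 kg/h × 479.25 kJ/kg = 1.0237e+06 kJ/h
|Q| = 284.35 kW

Q = 284 kW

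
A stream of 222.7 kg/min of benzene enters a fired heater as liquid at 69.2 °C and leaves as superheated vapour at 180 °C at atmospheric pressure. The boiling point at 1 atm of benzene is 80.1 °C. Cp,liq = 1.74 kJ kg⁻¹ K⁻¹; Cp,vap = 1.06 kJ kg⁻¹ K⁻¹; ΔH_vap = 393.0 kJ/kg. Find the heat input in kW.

liquid 69.2→80.1 °C: 18.966 kJ/kg
vaporisation at 80.1 °C: 393 kJ/kg
vapour 80.1→180 °C: 105.89 kJ/kg
Δh = 18.966 + 393 + 105.89 = 517.86 kJ/kg
Q = ṁ·Δh = 222.7 kg/min × 517.86 kJ/kg = 115330 kJ/min
|Q| = 1922.1 kW

Q = 1920 kW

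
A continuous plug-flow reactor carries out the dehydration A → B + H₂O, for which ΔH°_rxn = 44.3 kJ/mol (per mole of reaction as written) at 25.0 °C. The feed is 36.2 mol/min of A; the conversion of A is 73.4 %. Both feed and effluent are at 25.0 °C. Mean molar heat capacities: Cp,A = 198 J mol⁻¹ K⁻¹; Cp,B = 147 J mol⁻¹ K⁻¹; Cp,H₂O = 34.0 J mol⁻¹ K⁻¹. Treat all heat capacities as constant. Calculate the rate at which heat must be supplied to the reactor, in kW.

Extent of reaction ξ = 0.734 × 36.2 = 26.571 mol/min
Reaction term: ξ·ΔH°_rxn = 26.571 × 44.3 = 1177.1 kJ/min
Q = ΔH = 1177.1 kJ/min = 19.618 kW
Heat supplied = 19.618 kW

Q_in = 19.6 kW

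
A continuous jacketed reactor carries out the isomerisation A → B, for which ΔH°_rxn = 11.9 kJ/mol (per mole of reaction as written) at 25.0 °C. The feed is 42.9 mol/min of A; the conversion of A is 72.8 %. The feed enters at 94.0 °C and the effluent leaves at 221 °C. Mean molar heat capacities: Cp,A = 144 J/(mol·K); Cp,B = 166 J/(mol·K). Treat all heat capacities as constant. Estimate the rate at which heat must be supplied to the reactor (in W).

Q_in = 21500 W

Extent of reaction ξ = 0.728 × 42.9 = 31.231 mol/min
Reaction term: ξ·ΔH°_rxn = 31.231 × 11.9 = 371.65 kJ/min
Sensible, feed 94.0→25 °C: -426.25 kJ/min
Outlet flows (mol/min): A 11.669, B 31.231
Sensible, products 25→221 °C: 1345.5 kJ/min
Q = ΔH = 1290.9 kJ/min = 21.515 kW
Heat supplied = 21515 W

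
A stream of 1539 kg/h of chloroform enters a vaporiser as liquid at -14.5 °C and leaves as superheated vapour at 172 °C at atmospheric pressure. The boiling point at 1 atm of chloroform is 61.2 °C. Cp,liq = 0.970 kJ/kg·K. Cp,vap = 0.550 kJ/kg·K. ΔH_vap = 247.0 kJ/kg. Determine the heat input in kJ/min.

Q = 9780 kJ/min

liquid -14.5→61.2 °C: 73.429 kJ/kg
vaporisation at 61.2 °C: 247 kJ/kg
vapour 61.2→172 °C: 60.94 kJ/kg
Δh = 73.429 + 247 + 60.94 = 381.37 kJ/kg
Q = ṁ·Δh = 1539 kg/h × 381.37 kJ/kg = 586930 kJ/h
|Q| = 163.04 kW = 9782.1 kJ/min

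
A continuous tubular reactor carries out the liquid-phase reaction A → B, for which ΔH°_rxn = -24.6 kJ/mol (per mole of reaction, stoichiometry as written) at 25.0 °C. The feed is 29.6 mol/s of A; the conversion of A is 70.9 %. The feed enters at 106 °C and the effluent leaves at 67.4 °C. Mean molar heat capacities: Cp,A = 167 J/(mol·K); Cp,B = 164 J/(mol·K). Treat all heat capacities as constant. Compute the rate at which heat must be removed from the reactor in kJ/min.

Extent of reaction ξ = 0.709 × 29.6 = 20.986 mol/s
Reaction term: ξ·ΔH°_rxn = 20.986 × -24.6 = -516.27 kJ/s
Sensible, feed 106→25 °C: -400.4 kJ/s
Outlet flows (mol/s): A 8.6136, B 20.986
Sensible, products 25→67.4 °C: 206.92 kJ/s
Q = ΔH = -709.74 kJ/s = -709.74 kW
Heat removed = 42585 kJ/min

Q_out = 42600 kJ/min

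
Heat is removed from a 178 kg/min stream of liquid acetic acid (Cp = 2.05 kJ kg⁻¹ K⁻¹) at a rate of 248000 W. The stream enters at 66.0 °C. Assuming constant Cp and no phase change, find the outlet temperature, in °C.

T_out = 25.2 °C

Q = 248000 W = 14880 kJ/min
ΔT = Q/(ṁ·Cp) = 14880/(178×2.05) = 40.778 K
T_out = 66.0 − 40.778 = 25.222 °C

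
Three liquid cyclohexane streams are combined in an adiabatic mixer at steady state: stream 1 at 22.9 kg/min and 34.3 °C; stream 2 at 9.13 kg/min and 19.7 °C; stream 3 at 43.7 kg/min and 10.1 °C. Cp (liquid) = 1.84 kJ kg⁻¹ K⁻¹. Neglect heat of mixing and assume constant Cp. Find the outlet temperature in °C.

T_out = 18.6 °C

Adiabatic, steady state ⇒ Σ ṁᵢCp,ᵢ(T_out − Tᵢ) = 0
T_out = Σ ṁᵢCp,ᵢTᵢ / Σ ṁᵢCp,ᵢ
      = 2588.3 / 139.34 = 18.575 °C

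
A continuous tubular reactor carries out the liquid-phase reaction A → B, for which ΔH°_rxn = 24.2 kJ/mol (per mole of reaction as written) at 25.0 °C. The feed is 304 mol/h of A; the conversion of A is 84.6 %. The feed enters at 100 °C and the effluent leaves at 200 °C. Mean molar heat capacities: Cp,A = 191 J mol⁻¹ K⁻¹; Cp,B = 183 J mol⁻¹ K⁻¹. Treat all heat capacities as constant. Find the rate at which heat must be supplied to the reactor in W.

Q_in = 3240 W

Extent of reaction ξ = 0.846 × 304 = 257.18 mol/h
Reaction term: ξ·ΔH°_rxn = 257.18 × 24.2 = 6223.9 kJ/h
Sensible, feed 100→25 °C: -4354.8 kJ/h
Outlet flows (mol/h): A 46.816, B 257.18
Sensible, products 25→200 °C: 9801.1 kJ/h
Q = ΔH = 11670 kJ/h = 3.2417 kW
Heat supplied = 3241.7 W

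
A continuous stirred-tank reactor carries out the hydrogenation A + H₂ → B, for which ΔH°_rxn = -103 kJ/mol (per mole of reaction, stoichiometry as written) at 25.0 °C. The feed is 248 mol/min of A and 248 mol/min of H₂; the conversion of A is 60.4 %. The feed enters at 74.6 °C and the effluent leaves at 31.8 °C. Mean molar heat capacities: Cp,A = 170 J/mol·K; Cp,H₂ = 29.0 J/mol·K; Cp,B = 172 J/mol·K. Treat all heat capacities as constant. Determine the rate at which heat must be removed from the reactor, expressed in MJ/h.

Q_out = 1050 MJ/h

Extent of reaction ξ = 0.604 × 248 = 149.79 mol/min
Reaction term: ξ·ΔH°_rxn = 149.79 × -103 = -15429 kJ/min
Sensible, feed 74.6→25 °C: -2447.9 kJ/min
Outlet flows (mol/min): A 98.208, H₂ 98.208, B 149.79
Sensible, products 25→31.8 °C: 308.09 kJ/min
Q = ΔH = -17568 kJ/min = -292.81 kW
Heat removed = 1054.1 MJ/h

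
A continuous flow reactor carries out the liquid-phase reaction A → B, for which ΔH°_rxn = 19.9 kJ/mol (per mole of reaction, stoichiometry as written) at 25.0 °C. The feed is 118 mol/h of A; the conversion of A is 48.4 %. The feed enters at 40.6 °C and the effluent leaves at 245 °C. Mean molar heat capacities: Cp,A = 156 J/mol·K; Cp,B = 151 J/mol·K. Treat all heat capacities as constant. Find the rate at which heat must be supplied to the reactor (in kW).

Extent of reaction ξ = 0.484 × 118 = 57.112 mol/h
Reaction term: ξ·ΔH°_rxn = 57.112 × 19.9 = 1136.5 kJ/h
Sensible, feed 40.6→25 °C: -287.16 kJ/h
Outlet flows (mol/h): A 60.888, B 57.112
Sensible, products 25→245 °C: 3986.9 kJ/h
Q = ΔH = 4836.3 kJ/h = 1.3434 kW
Heat supplied = 1.3434 kW

Q_in = 1.34 kW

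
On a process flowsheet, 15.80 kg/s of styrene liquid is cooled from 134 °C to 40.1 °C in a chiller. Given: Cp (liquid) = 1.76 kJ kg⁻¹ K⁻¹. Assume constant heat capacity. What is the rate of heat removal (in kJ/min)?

Q = ṁ·Cp·ΔT = 15.80 × 1.76 × (40.1 − 134) = -2611.2 kJ/s
Cooling duty = 156670 kJ/min

Q_c = 157000 kJ/min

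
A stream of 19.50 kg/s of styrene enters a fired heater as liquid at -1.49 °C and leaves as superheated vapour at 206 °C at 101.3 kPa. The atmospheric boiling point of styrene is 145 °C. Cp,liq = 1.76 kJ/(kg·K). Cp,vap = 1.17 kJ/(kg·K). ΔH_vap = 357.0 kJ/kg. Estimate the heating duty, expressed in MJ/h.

Q = 48200 MJ/h

liquid -1.49→145 °C: 257.82 kJ/kg
vaporisation at 145 °C: 357 kJ/kg
vapour 145→206 °C: 71.37 kJ/kg
Δh = 257.82 + 357 + 71.37 = 686.19 kJ/kg
Q = ṁ·Δh = 19.50 kg/s × 686.19 kJ/kg = 13381 kJ/s
|Q| = 13381 kW = 48171 MJ/h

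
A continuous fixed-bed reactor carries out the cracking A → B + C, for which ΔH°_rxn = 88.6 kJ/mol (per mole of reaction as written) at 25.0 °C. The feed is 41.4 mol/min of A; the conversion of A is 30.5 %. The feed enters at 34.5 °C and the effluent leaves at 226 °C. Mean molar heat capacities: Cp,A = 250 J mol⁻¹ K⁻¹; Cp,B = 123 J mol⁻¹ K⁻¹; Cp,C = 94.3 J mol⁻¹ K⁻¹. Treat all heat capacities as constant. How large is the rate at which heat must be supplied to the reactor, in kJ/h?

Extent of reaction ξ = 0.305 × 41.4 = 12.627 mol/min
Reaction term: ξ·ΔH°_rxn = 12.627 × 88.6 = 1118.8 kJ/min
Sensible, feed 34.5→25 °C: -98.325 kJ/min
Outlet flows (mol/min): A 28.773, B 12.627, C 12.627
Sensible, products 25→226 °C: 1997.4 kJ/min
Q = ΔH = 3017.8 kJ/min = 50.296 kW
Heat supplied = 181070 kJ/h

Q_in = 181000 kJ/h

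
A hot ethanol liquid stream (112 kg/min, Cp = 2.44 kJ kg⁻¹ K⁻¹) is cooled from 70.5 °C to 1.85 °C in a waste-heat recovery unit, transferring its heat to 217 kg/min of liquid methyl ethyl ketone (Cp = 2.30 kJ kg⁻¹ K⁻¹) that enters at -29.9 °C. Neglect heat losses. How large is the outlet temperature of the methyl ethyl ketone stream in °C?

Heat released by hot stream: Q = 112 × 2.44 × (70.5 − 1.85) = 18761 kJ/min
Energy balance on cold side (adiabatic exchanger): Q = ṁ_c·Cp_c·(T_c,out − T_c,in)
T_c,out = -29.9 + 18761/(217 × 2.30) = 7.689 °C

T_c,out = 7.69 °C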